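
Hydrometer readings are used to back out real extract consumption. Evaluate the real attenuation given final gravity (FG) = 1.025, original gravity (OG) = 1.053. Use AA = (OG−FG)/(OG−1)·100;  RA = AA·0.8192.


AA = (1.053 − 1.025)/(1.053 − 1)·100 = 52.8302
RA = 52.8302·0.8192

43.2785 %


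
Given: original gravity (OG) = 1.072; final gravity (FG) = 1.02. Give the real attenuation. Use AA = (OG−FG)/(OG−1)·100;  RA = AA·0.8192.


AA = (1.072 − 1.02)/(1.072 − 1)·100 = 72.2222
RA = 72.2222·0.8192

59.1644 %


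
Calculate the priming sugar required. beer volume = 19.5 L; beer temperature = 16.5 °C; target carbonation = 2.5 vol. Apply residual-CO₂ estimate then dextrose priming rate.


residual = 14.695·(0.01821 + 0.09011·e^(−0.04·T));  sugar = (target − residual)·4.0·V
residual = 14.695·(0.01821 + 0.09011·e^(−0.04·16.5)) = 0.9520
sugar = (2.5 − 0.9520)·4.0·19.5

120.7445 g


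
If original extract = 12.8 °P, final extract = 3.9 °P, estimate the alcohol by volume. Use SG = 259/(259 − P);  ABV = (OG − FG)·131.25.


OG = 259/(259 − 12.8) = 1.0520
FG = 259/(259 − 3.9) = 1.0153
ABV = (1.0520 − 1.0153)·131.25

4.8172 % ABV


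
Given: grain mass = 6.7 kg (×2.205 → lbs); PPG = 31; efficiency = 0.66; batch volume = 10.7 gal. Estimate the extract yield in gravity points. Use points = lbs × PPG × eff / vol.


lbs = 6.7 × 2.205 = 14.7735
points = 14.7735 × 31 × 0.66 / 10.7

28.2491 points


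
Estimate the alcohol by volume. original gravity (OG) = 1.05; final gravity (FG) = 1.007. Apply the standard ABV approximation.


ABV = (OG − FG) · 131.25
ABV = (1.05 − 1.007) · 131.25

5.6438 % ABV


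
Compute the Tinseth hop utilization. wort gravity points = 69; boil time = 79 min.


U = 1.65·0.000125^(GP/1000) · (1 − e^(−0.04·t))/4.15
bigness = 1.65·0.000125^(69/1000) = 0.8875
boil_factor = (1 − e^(−0.04·79))/4.15 = 0.2307
U = 0.8875 · 0.2307

0.2048


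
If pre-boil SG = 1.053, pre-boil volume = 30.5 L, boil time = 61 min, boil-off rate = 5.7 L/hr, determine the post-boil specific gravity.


V_post = V_pre − rate·(t/60);  SG_post = 1 + (SG_pre−1)·V_pre/V_post
V_post = 30.5 − 5.7·(61/60) = 24.7050
SG_post = 1 + (1.053 − 1)·30.5/24.7050

1.0654


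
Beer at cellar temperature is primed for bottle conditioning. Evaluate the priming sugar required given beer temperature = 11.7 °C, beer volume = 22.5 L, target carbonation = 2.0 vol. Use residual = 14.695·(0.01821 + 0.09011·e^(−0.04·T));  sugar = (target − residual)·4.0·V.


residual = 14.695·(0.01821 + 0.09011·e^(−0.04·11.7)) = 1.0969
sugar = (2.0 − 1.0969)·4.0·22.5

81.2826 g


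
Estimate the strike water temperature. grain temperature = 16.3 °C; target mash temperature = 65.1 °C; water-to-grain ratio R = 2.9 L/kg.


T_strike = (0.41/R)·(T_mash − T_grain) + T_mash
T_strike = (0.41/2.9)·(65.1 − 16.3) + 65.1

71.9993 °C


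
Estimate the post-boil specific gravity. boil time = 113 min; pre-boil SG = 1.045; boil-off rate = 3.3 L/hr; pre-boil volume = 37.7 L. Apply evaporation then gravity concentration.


V_post = V_pre − rate·(t/60);  SG_post = 1 + (SG_pre−1)·V_pre/V_post
V_post = 37.7 − 3.3·(113/60) = 31.4850
SG_post = 1 + (1.045 − 1)·37.7/31.4850

1.0539


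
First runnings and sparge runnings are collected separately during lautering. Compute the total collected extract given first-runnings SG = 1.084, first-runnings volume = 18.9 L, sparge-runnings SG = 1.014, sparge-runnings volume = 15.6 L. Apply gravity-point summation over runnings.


total = Σ (SG_i − 1)·1000·V_i
first = (1.084 − 1)·1000·18.9 = 1587.6000
sparge = (1.014 − 1)·1000·15.6 = 218.4000
total = 1587.6000 + 218.4000

1806.0000 gravity·L


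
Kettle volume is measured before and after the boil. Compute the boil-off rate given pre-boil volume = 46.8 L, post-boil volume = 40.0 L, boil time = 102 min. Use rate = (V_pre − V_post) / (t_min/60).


rate = (46.8 − 40.0) / (102/60)

4.0000 L/hr


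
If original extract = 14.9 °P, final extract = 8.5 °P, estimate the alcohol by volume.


SG = 259/(259 − P);  ABV = (OG − FG)·131.25
OG = 259/(259 − 14.9) = 1.0610
FG = 259/(259 − 8.5) = 1.0339
ABV = (1.0610 − 1.0339)·131.25

3.5580 % ABV


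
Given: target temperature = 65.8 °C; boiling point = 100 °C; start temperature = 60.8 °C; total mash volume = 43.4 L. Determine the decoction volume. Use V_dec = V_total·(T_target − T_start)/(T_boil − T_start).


V_dec = 43.4·(65.8 − 60.8)/(100 − 60.8)

5.5357 L


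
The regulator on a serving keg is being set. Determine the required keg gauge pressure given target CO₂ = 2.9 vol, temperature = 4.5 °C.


psi = vols/(0.01821 + 0.09011·e^(−0.04·T)) − 14.695
psi = 2.9/(0.01821 + 0.09011·e^(−0.04·4.5)) − 14.695

16.3289 psi


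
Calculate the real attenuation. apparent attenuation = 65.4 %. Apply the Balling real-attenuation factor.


RA = AA · 0.8192
RA = 65.4 · 0.8192

53.5757 %


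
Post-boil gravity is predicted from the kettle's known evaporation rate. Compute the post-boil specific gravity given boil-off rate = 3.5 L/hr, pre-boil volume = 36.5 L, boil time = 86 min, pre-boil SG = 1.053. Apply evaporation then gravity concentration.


V_post = V_pre − rate·(t/60);  SG_post = 1 + (SG_pre−1)·V_pre/V_post
V_post = 36.5 − 3.5·(86/60) = 31.4833
SG_post = 1 + (1.053 − 1)·36.5/31.4833

1.0614


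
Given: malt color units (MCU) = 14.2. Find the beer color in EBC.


SRM = 1.4922·MCU^0.6859;  EBC = SRM·1.97
SRM = 1.4922·14.2^0.6859 = 9.2083
EBC = 9.2083·1.97

18.1404 EBC


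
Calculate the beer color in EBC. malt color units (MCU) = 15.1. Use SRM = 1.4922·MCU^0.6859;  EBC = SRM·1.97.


SRM = 1.4922·15.1^0.6859 = 9.6048
EBC = 9.6048·1.97

18.9214 EBC


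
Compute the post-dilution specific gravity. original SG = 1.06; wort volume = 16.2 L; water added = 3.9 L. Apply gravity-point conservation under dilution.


SG_new = 1 + (SG_old − 1)·V_old/(V_old + V_water)
pts = (1.06 − 1)·1000·16.2/(16.2 + 3.9) = 48.3582
SG_new = 1 + 48.3582/1000

1.0484


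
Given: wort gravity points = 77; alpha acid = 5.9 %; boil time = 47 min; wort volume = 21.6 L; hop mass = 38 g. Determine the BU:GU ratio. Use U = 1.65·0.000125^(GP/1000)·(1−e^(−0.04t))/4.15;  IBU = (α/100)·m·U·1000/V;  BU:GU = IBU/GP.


U = 1.65·0.000125^(77/1000)·(1−e^(−0.04·47))/4.15 = 0.1687
IBU = (5.9/100)·38·0.1687·1000/21.6 = 17.5055
BU:GU = 17.5055/77

0.2273


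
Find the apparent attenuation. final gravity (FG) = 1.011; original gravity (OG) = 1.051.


AA = (OG − FG)/(OG − 1) · 100
AA = (1.051 − 1.011)/(1.051 − 1) · 100

78.4314 %


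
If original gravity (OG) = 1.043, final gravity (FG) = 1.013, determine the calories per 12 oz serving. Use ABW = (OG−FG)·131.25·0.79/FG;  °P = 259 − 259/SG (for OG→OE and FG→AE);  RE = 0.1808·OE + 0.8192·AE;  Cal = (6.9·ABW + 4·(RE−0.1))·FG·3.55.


ABW = (1.043 − 1.013)·131.25·0.79/1.013 = 3.0707
OE = 259 − 259/1.043 = 10.6779 °P
AE = 259 − 259/1.013 = 3.3238 °P
RE = 0.1808·10.6779 + 0.8192·3.3238 = 4.6534 °P
Cal = (6.9·3.0707 + 4·(4.6534−0.1))·1.013·3.55

141.6937 kcal


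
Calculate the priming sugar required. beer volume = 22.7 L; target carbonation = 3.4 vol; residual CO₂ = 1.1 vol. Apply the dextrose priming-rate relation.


sugar = (target − residual)·4.0·V
sugar = (3.4 − 1.1)·4.0·22.7

208.8400 g


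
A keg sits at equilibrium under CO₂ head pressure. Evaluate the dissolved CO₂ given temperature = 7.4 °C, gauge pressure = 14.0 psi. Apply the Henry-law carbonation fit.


vols = (P + 14.695)·(0.01821 + 0.09011·e^(−0.04·T))
vols = (14.0 + 14.695)·(0.01821 + 0.09011·e^(−0.04·7.4))

2.4458 volumes


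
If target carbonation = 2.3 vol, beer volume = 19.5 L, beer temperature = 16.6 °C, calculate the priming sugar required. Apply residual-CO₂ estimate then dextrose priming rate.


residual = 14.695·(0.01821 + 0.09011·e^(−0.04·T));  sugar = (target − residual)·4.0·V
residual = 14.695·(0.01821 + 0.09011·e^(−0.04·16.6)) = 0.9493
sugar = (2.3 − 0.9493)·4.0·19.5

105.3576 g


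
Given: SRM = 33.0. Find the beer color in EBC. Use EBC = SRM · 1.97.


EBC = 33.0 · 1.97

65.0100 EBC


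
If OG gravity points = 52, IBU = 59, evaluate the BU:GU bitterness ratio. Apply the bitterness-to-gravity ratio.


BU:GU = IBU / OG_points
BU:GU = 59 / 52

1.1346


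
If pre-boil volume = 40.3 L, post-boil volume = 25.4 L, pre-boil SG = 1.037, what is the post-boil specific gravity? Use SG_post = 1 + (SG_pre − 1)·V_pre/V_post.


pts_pre = (1.037 − 1)·1000 = 37.0000
pts_post = 37.0000·40.3/25.4 = 58.7047
SG_post = 1 + 58.7047/1000

1.0587


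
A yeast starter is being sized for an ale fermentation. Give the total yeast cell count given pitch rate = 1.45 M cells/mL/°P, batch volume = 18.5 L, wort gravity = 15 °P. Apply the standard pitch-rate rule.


cells (billions) = rate · V_L · °P
cells = 1.45 · 18.5 · 15

402.3750 billion cells


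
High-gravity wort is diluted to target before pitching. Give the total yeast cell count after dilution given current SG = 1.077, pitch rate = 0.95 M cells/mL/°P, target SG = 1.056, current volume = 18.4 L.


V_w = V·((SG_c−1)/(SG_t−1)−1);  °P = 259 − 259/SG_t;  cells = rate·(V+V_w)·°P
V_w = 18.4·((1.077−1)/(1.056−1)−1) = 6.9000
V_final = 18.4 + 6.9000 = 25.3000
°P = 259 − 259/1.056 = 13.7348
cells = 0.95·25.3000·13.7348

330.1171 billion cells


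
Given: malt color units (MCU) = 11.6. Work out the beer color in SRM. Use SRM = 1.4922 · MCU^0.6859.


SRM = 1.4922 · 11.6^0.6859

8.0157 SRM


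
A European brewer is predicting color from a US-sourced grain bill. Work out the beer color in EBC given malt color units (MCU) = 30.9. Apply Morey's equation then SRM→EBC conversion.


SRM = 1.4922·MCU^0.6859;  EBC = SRM·1.97
SRM = 1.4922·30.9^0.6859 = 15.6960
EBC = 15.6960·1.97

30.9212 EBC


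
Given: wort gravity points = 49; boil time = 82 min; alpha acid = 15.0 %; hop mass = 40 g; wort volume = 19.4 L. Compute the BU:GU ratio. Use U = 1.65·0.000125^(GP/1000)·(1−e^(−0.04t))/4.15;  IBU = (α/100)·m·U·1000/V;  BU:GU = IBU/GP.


U = 1.65·0.000125^(49/1000)·(1−e^(−0.04·82))/4.15 = 0.2463
IBU = (15.0/100)·40·0.2463·1000/19.4 = 76.1863
BU:GU = 76.1863/49

1.5548


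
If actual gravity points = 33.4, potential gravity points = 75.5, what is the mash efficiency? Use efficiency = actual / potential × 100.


efficiency = 33.4 / 75.5 × 100

44.2384 %


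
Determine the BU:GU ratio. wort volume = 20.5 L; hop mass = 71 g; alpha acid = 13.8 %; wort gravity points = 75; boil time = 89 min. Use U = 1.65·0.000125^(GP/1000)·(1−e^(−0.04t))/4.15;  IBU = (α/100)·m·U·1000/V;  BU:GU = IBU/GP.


U = 1.65·0.000125^(75/1000)·(1−e^(−0.04·89))/4.15 = 0.1969
IBU = (13.8/100)·71·0.1969·1000/20.5 = 94.0931
BU:GU = 94.0931/75

1.2546


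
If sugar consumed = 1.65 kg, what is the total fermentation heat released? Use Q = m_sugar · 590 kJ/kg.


Q = 1.65 · 590

973.5000 kJ


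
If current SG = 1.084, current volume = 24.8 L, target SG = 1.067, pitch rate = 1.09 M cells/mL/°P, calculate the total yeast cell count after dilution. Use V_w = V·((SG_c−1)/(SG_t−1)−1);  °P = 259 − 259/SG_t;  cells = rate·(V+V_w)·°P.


V_w = 24.8·((1.084−1)/(1.067−1)−1) = 6.2925
V_final = 24.8 + 6.2925 = 31.0925
°P = 259 − 259/1.067 = 16.2634
cells = 1.09·31.0925·16.2634

551.1792 billion cells


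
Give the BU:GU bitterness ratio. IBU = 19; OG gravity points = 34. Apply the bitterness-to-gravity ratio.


BU:GU = IBU / OG_points
BU:GU = 19 / 34

0.5588


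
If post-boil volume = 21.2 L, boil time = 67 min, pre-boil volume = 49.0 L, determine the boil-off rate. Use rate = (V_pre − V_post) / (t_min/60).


rate = (49.0 − 21.2) / (67/60)

24.8955 L/hr


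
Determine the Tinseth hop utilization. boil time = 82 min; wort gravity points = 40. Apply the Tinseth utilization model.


U = 1.65·0.000125^(GP/1000) · (1 − e^(−0.04·t))/4.15
bigness = 1.65·0.000125^(40/1000) = 1.1518
boil_factor = (1 − e^(−0.04·82))/4.15 = 0.2319
U = 1.1518 · 0.2319

0.2671


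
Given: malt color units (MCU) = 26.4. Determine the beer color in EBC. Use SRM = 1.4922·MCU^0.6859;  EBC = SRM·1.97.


SRM = 1.4922·26.4^0.6859 = 14.0898
EBC = 14.0898·1.97

27.7569 EBC


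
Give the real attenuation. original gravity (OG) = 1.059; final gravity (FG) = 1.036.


AA = (OG−FG)/(OG−1)·100;  RA = AA·0.8192
AA = (1.059 − 1.036)/(1.059 − 1)·100 = 38.9831
RA = 38.9831·0.8192

31.9349 %


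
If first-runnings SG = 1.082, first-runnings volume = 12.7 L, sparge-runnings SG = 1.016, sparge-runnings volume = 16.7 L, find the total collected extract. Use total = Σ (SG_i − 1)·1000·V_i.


first = (1.082 − 1)·1000·12.7 = 1041.4000
sparge = (1.016 − 1)·1000·16.7 = 267.2000
total = 1041.4000 + 267.2000

1308.6000 gravity·L


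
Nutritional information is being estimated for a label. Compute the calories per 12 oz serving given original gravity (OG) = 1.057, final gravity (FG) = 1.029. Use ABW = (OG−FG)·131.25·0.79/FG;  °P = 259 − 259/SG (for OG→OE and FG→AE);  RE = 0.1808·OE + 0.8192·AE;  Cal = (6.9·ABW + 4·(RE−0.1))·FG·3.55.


ABW = (1.057 − 1.029)·131.25·0.79/1.029 = 2.8214
OE = 259 − 259/1.057 = 13.9669 °P
AE = 259 − 259/1.029 = 7.2993 °P
RE = 0.1808·13.9669 + 0.8192·7.2993 = 8.5048 °P
Cal = (6.9·2.8214 + 4·(8.5048−0.1))·1.029·3.55

193.9246 kcal


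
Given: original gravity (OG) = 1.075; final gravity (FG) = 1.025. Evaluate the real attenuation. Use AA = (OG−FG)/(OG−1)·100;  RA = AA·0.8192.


AA = (1.075 − 1.025)/(1.075 − 1)·100 = 66.6667
RA = 66.6667·0.8192

54.6133 %


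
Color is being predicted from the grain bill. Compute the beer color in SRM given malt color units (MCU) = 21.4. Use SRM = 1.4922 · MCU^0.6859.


SRM = 1.4922 · 21.4^0.6859

12.1999 SRM


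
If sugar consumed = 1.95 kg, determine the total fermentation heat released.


Q = m_sugar · 590 kJ/kg
Q = 1.95 · 590

1150.5000 kJ


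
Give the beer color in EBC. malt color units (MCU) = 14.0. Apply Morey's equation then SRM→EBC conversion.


SRM = 1.4922·MCU^0.6859;  EBC = SRM·1.97
SRM = 1.4922·14.0^0.6859 = 9.1192
EBC = 9.1192·1.97

17.9648 EBC


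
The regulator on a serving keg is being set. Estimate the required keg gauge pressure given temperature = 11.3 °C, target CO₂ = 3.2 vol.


psi = vols/(0.01821 + 0.09011·e^(−0.04·T)) − 14.695
psi = 3.2/(0.01821 + 0.09011·e^(−0.04·11.3)) − 14.695

27.6600 psi


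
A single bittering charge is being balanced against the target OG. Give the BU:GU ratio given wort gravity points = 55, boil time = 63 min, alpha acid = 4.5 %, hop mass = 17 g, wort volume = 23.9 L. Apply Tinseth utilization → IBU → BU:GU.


U = 1.65·0.000125^(GP/1000)·(1−e^(−0.04t))/4.15;  IBU = (α/100)·m·U·1000/V;  BU:GU = IBU/GP
U = 1.65·0.000125^(55/1000)·(1−e^(−0.04·63))/4.15 = 0.2230
IBU = (4.5/100)·17·0.2230·1000/23.9 = 7.1384
BU:GU = 7.1384/55

0.1298


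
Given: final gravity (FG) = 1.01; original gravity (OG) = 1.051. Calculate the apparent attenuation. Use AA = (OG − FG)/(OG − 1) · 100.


AA = (1.051 − 1.01)/(1.051 − 1) · 100

80.3922 %


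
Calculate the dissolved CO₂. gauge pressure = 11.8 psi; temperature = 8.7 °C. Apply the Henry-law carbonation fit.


vols = (P + 14.695)·(0.01821 + 0.09011·e^(−0.04·T))
vols = (11.8 + 14.695)·(0.01821 + 0.09011·e^(−0.04·8.7))

2.1683 volumes


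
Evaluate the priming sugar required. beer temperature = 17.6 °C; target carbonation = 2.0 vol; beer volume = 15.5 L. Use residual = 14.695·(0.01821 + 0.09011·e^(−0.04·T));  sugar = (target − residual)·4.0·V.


residual = 14.695·(0.01821 + 0.09011·e^(−0.04·17.6)) = 0.9225
sugar = (2.0 − 0.9225)·4.0·15.5

66.8030 g


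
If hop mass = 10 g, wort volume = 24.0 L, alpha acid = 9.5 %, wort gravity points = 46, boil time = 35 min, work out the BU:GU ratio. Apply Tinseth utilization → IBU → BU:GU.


U = 1.65·0.000125^(GP/1000)·(1−e^(−0.04t))/4.15;  IBU = (α/100)·m·U·1000/V;  BU:GU = IBU/GP
U = 1.65·0.000125^(46/1000)·(1−e^(−0.04·35))/4.15 = 0.1981
IBU = (9.5/100)·10·0.1981·1000/24.0 = 7.8421
BU:GU = 7.8421/46

0.1705


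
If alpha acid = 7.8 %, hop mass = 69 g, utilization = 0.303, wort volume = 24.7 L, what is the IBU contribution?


IBU = (α/100)·mass·U·1000 / V
IBU = (7.8/100)·69·0.303·1000 / 24.7

66.0221 IBU


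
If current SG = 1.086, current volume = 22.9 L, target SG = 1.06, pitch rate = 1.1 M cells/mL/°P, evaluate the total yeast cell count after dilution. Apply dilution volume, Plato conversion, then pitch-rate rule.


V_w = V·((SG_c−1)/(SG_t−1)−1);  °P = 259 − 259/SG_t;  cells = rate·(V+V_w)·°P
V_w = 22.9·((1.086−1)/(1.06−1)−1) = 9.9233
V_final = 22.9 + 9.9233 = 32.8233
°P = 259 − 259/1.06 = 14.6604
cells = 1.1·32.8233·14.6604

529.3227 billion cells


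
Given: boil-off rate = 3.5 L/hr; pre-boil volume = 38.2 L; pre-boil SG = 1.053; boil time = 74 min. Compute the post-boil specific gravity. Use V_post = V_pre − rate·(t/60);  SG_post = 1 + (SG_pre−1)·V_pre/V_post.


V_post = 38.2 − 3.5·(74/60) = 33.8833
SG_post = 1 + (1.053 − 1)·38.2/33.8833

1.0598


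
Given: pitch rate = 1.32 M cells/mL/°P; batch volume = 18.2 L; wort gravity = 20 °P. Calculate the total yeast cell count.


cells (billions) = rate · V_L · °P
cells = 1.32 · 18.2 · 20

480.4800 billion cells


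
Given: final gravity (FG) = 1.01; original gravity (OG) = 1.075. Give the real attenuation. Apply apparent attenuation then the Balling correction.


AA = (OG−FG)/(OG−1)·100;  RA = AA·0.8192
AA = (1.075 − 1.01)/(1.075 − 1)·100 = 86.6667
RA = 86.6667·0.8192

70.9973 %


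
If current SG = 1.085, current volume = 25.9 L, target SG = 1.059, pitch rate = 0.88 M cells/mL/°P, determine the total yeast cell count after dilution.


V_w = V·((SG_c−1)/(SG_t−1)−1);  °P = 259 − 259/SG_t;  cells = rate·(V+V_w)·°P
V_w = 25.9·((1.085−1)/(1.059−1)−1) = 11.4136
V_final = 25.9 + 11.4136 = 37.3136
°P = 259 − 259/1.059 = 14.4297
cells = 0.88·37.3136·14.4297

473.8110 billion cells


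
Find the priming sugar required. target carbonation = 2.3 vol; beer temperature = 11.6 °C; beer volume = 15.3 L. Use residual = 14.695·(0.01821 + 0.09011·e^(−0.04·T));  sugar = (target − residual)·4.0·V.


residual = 14.695·(0.01821 + 0.09011·e^(−0.04·11.6)) = 1.1002
sugar = (2.3 − 1.1002)·4.0·15.3

73.4288 g


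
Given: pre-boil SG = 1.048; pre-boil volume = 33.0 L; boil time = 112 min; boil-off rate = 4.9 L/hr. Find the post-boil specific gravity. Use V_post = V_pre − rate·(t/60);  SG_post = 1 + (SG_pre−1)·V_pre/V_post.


V_post = 33.0 − 4.9·(112/60) = 23.8533
SG_post = 1 + (1.048 − 1)·33.0/23.8533

1.0664


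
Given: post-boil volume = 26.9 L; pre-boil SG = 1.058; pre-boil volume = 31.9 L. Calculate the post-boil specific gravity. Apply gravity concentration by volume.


SG_post = 1 + (SG_pre − 1)·V_pre/V_post
pts_pre = (1.058 − 1)·1000 = 58.0000
pts_post = 58.0000·31.9/26.9 = 68.7807
SG_post = 1 + 68.7807/1000

1.0688


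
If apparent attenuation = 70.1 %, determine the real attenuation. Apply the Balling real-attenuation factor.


RA = AA · 0.8192
RA = 70.1 · 0.8192

57.4259 %


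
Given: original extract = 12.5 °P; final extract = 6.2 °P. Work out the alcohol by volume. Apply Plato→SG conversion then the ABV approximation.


SG = 259/(259 − P);  ABV = (OG − FG)·131.25
OG = 259/(259 − 12.5) = 1.0507
FG = 259/(259 − 6.2) = 1.0245
ABV = (1.0507 − 1.0245)·131.25

3.4367 % ABV


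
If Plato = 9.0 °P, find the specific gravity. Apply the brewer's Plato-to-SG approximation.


SG = 259/(259 − P)
SG = 259/(259 − 9.0)

1.0360


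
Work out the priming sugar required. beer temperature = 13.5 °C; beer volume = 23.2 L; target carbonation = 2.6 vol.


residual = 14.695·(0.01821 + 0.09011·e^(−0.04·T));  sugar = (target − residual)·4.0·V
residual = 14.695·(0.01821 + 0.09011·e^(−0.04·13.5)) = 1.0393
sugar = (2.6 − 1.0393)·4.0·23.2

144.8374 g


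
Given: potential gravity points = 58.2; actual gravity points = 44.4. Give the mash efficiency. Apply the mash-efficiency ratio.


efficiency = actual / potential × 100
efficiency = 44.4 / 58.2 × 100

76.2887 %


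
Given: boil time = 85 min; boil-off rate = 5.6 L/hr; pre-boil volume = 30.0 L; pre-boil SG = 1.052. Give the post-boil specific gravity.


V_post = V_pre − rate·(t/60);  SG_post = 1 + (SG_pre−1)·V_pre/V_post
V_post = 30.0 − 5.6·(85/60) = 22.0667
SG_post = 1 + (1.052 − 1)·30.0/22.0667

1.0707


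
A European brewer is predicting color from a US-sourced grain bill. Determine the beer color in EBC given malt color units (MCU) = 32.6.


SRM = 1.4922·MCU^0.6859;  EBC = SRM·1.97
SRM = 1.4922·32.6^0.6859 = 16.2833
EBC = 16.2833·1.97

32.0781 EBC


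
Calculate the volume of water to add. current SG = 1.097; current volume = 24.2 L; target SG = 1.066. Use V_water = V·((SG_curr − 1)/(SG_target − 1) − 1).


V_water = 24.2·((1.097 − 1)/(1.066 − 1) − 1)

11.3667 L


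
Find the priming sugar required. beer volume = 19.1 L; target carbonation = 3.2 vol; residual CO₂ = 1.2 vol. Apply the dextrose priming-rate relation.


sugar = (target − residual)·4.0·V
sugar = (3.2 − 1.2)·4.0·19.1

152.8000 g


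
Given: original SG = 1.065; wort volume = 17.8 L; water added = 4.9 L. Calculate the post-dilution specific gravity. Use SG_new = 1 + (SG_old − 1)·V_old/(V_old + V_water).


pts = (1.065 − 1)·1000·17.8/(17.8 + 4.9) = 50.9692
SG_new = 1 + 50.9692/1000

1.0510


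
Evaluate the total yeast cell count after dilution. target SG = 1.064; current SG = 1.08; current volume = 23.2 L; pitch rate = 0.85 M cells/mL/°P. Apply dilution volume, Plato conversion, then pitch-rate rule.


V_w = V·((SG_c−1)/(SG_t−1)−1);  °P = 259 − 259/SG_t;  cells = rate·(V+V_w)·°P
V_w = 23.2·((1.08−1)/(1.064−1)−1) = 5.8000
V_final = 23.2 + 5.8000 = 29.0000
°P = 259 − 259/1.064 = 15.5789
cells = 0.85·29.0000·15.5789

384.0211 billion cells


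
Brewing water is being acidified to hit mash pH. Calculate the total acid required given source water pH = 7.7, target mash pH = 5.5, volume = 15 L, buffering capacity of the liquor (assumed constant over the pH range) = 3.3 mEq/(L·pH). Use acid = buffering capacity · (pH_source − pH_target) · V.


acid = 3.3 · (7.7 − 5.5) · 15

108.9000 mEq


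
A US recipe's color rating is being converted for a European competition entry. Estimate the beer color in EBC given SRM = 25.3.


EBC = SRM · 1.97
EBC = 25.3 · 1.97

49.8410 EBC


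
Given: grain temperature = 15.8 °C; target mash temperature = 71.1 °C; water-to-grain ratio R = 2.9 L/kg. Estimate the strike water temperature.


T_strike = (0.41/R)·(T_mash − T_grain) + T_mash
T_strike = (0.41/2.9)·(71.1 − 15.8) + 71.1

78.9183 °C


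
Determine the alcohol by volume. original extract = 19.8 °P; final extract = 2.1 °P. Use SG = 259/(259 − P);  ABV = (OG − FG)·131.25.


OG = 259/(259 − 19.8) = 1.0828
FG = 259/(259 − 2.1) = 1.0082
ABV = (1.0828 − 1.0082)·131.25

9.7915 % ABV


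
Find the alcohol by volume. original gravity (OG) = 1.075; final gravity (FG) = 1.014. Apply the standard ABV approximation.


ABV = (OG − FG) · 131.25
ABV = (1.075 − 1.014) · 131.25

8.0062 % ABV


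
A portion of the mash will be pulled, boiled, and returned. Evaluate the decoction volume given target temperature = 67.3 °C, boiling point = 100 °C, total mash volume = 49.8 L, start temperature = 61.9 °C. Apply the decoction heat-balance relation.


V_dec = V_total·(T_target − T_start)/(T_boil − T_start)
V_dec = 49.8·(67.3 − 61.9)/(100 − 61.9)

7.0583 L


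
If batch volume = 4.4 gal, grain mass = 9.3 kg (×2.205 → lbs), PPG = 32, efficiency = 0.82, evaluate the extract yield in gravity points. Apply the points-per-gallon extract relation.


points = lbs × PPG × eff / vol
lbs = 9.3 × 2.205 = 20.5065
points = 20.5065 × 32 × 0.82 / 4.4

122.2933 points


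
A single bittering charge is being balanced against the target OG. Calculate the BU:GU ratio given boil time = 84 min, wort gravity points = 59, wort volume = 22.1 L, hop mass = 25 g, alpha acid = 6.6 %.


U = 1.65·0.000125^(GP/1000)·(1−e^(−0.04t))/4.15;  IBU = (α/100)·m·U·1000/V;  BU:GU = IBU/GP
U = 1.65·0.000125^(59/1000)·(1−e^(−0.04·84))/4.15 = 0.2258
IBU = (6.6/100)·25·0.2258·1000/22.1 = 16.8613
BU:GU = 16.8613/59

0.2858


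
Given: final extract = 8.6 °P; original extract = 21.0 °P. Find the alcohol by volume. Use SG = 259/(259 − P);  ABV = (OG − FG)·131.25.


OG = 259/(259 − 21.0) = 1.0882
FG = 259/(259 − 8.6) = 1.0343
ABV = (1.0882 − 1.0343)·131.25

7.0731 % ABV


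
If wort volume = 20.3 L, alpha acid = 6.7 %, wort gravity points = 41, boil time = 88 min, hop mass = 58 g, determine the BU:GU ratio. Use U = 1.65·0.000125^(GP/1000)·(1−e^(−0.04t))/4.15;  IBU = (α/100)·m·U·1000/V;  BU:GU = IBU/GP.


U = 1.65·0.000125^(41/1000)·(1−e^(−0.04·88))/4.15 = 0.2669
IBU = (6.7/100)·58·0.2669·1000/20.3 = 51.0937
BU:GU = 51.0937/41

1.2462


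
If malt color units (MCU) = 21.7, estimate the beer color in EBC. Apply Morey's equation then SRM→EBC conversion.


SRM = 1.4922·MCU^0.6859;  EBC = SRM·1.97
SRM = 1.4922·21.7^0.6859 = 12.3170
EBC = 12.3170·1.97

24.2645 EBC


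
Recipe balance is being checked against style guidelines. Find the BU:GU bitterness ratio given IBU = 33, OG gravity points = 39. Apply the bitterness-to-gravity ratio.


BU:GU = IBU / OG_points
BU:GU = 33 / 39

0.8462


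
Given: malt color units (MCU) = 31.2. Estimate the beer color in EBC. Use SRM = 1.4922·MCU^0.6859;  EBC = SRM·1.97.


SRM = 1.4922·31.2^0.6859 = 15.8004
EBC = 15.8004·1.97

31.1268 EBC


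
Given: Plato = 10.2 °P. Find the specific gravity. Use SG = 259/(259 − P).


SG = 259/(259 − 10.2)

1.0410


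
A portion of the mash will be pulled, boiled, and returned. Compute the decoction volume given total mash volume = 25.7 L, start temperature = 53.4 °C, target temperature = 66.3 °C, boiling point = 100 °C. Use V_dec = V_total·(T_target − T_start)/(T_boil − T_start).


V_dec = 25.7·(66.3 − 53.4)/(100 − 53.4)

7.1144 L


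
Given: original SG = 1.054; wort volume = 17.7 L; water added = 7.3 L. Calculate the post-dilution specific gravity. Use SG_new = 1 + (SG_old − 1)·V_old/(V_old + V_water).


pts = (1.054 − 1)·1000·17.7/(17.7 + 7.3) = 38.2320
SG_new = 1 + 38.2320/1000

1.0382


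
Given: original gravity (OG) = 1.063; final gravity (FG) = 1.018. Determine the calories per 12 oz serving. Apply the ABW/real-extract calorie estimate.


ABW = (OG−FG)·131.25·0.79/FG;  °P = 259 − 259/SG (for OG→OE and FG→AE);  RE = 0.1808·OE + 0.8192·AE;  Cal = (6.9·ABW + 4·(RE−0.1))·FG·3.55
ABW = (1.063 − 1.018)·131.25·0.79/1.018 = 4.5834
OE = 259 − 259/1.063 = 15.3500 °P
AE = 259 − 259/1.018 = 4.5796 °P
RE = 0.1808·15.3500 + 0.8192·4.5796 = 6.5269 °P
Cal = (6.9·4.5834 + 4·(6.5269−0.1))·1.018·3.55

207.1962 kcal


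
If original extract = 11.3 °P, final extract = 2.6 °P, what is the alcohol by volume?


SG = 259/(259 − P);  ABV = (OG − FG)·131.25
OG = 259/(259 − 11.3) = 1.0456
FG = 259/(259 − 2.6) = 1.0101
ABV = (1.0456 − 1.0101)·131.25

4.6567 % ABV


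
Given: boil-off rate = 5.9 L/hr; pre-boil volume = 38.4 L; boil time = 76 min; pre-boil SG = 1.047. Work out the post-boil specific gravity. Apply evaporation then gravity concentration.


V_post = V_pre − rate·(t/60);  SG_post = 1 + (SG_pre−1)·V_pre/V_post
V_post = 38.4 − 5.9·(76/60) = 30.9267
SG_post = 1 + (1.047 − 1)·38.4/30.9267

1.0584


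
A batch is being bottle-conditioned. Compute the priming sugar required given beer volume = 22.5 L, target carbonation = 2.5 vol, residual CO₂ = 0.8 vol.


sugar = (target − residual)·4.0·V
sugar = (2.5 − 0.8)·4.0·22.5

153.0000 g


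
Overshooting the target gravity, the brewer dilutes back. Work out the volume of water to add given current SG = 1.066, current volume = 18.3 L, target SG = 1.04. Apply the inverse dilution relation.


V_water = V·((SG_curr − 1)/(SG_target − 1) − 1)
V_water = 18.3·((1.066 − 1)/(1.04 − 1) − 1)

11.8950 L


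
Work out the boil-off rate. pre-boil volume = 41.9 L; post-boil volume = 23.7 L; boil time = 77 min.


rate = (V_pre − V_post) / (t_min/60)
rate = (41.9 − 23.7) / (77/60)

14.1818 L/hr


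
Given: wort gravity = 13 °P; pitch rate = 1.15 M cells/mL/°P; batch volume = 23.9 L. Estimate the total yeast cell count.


cells (billions) = rate · V_L · °P
cells = 1.15 · 23.9 · 13

357.3050 billion cells


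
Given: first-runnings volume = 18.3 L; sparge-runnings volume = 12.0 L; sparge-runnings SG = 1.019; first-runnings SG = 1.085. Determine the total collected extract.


total = Σ (SG_i − 1)·1000·V_i
first = (1.085 − 1)·1000·18.3 = 1555.5000
sparge = (1.019 − 1)·1000·12.0 = 228.0000
total = 1555.5000 + 228.0000

1783.5000 gravity·L


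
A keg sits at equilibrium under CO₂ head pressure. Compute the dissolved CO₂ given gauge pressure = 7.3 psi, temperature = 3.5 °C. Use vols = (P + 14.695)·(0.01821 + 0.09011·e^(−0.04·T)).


vols = (7.3 + 14.695)·(0.01821 + 0.09011·e^(−0.04·3.5))

2.1236 volumes


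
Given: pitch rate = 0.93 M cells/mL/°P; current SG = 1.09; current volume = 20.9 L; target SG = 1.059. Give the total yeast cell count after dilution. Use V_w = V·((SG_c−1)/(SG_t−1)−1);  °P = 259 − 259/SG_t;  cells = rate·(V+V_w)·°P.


V_w = 20.9·((1.09−1)/(1.059−1)−1) = 10.9814
V_final = 20.9 + 10.9814 = 31.8814
°P = 259 − 259/1.059 = 14.4297
cells = 0.93·31.8814·14.4297

427.8342 billion cells


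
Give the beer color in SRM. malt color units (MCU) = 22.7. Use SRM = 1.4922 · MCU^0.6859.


SRM = 1.4922 · 22.7^0.6859

12.7036 SRM


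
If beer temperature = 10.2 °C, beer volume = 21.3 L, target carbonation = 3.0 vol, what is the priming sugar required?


residual = 14.695·(0.01821 + 0.09011·e^(−0.04·T));  sugar = (target − residual)·4.0·V
residual = 14.695·(0.01821 + 0.09011·e^(−0.04·10.2)) = 1.1481
sugar = (3.0 − 1.1481)·4.0·21.3

157.7786 g


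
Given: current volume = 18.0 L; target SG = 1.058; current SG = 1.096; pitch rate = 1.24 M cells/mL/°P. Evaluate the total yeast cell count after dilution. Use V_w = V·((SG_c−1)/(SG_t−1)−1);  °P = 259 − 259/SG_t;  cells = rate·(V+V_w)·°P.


V_w = 18.0·((1.096−1)/(1.058−1)−1) = 11.7931
V_final = 18.0 + 11.7931 = 29.7931
°P = 259 − 259/1.058 = 14.1985
cells = 1.24·29.7931·14.1985

524.5411 billion cells


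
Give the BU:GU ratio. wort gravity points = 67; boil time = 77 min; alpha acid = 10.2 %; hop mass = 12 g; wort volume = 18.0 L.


U = 1.65·0.000125^(GP/1000)·(1−e^(−0.04t))/4.15;  IBU = (α/100)·m·U·1000/V;  BU:GU = IBU/GP
U = 1.65·0.000125^(67/1000)·(1−e^(−0.04·77))/4.15 = 0.2077
IBU = (10.2/100)·12·0.2077·1000/18.0 = 14.1255
BU:GU = 14.1255/67

0.2108


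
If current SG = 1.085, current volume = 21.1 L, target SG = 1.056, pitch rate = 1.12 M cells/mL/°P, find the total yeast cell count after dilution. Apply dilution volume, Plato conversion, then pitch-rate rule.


V_w = V·((SG_c−1)/(SG_t−1)−1);  °P = 259 − 259/SG_t;  cells = rate·(V+V_w)·°P
V_w = 21.1·((1.085−1)/(1.056−1)−1) = 10.9268
V_final = 21.1 + 10.9268 = 32.0268
°P = 259 − 259/1.056 = 13.7348
cells = 1.12·32.0268·13.7348

492.6690 billion cells


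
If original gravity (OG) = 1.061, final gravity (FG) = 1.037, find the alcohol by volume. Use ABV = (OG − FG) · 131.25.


ABV = (1.061 − 1.037) · 131.25

3.1500 % ABV


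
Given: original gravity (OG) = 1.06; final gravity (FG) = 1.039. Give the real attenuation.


AA = (OG−FG)/(OG−1)·100;  RA = AA·0.8192
AA = (1.06 − 1.039)/(1.06 − 1)·100 = 35.0000
RA = 35.0000·0.8192

28.6720 %


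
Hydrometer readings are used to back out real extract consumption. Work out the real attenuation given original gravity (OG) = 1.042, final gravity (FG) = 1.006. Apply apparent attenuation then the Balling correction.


AA = (OG−FG)/(OG−1)·100;  RA = AA·0.8192
AA = (1.042 − 1.006)/(1.042 − 1)·100 = 85.7143
RA = 85.7143·0.8192

70.2171 %


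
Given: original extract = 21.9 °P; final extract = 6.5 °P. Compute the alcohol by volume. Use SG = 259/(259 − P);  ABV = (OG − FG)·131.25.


OG = 259/(259 − 21.9) = 1.0924
FG = 259/(259 − 6.5) = 1.0257
ABV = (1.0924 − 1.0257)·131.25

8.7443 % ABV


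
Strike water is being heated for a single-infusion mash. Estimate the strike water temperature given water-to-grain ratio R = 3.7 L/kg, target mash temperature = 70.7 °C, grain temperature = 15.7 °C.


T_strike = (0.41/R)·(T_mash − T_grain) + T_mash
T_strike = (0.41/3.7)·(70.7 − 15.7) + 70.7

76.7946 °C


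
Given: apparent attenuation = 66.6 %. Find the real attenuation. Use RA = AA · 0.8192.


RA = 66.6 · 0.8192

54.5587 %


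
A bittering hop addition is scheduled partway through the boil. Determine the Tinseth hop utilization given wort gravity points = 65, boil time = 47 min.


U = 1.65·0.000125^(GP/1000) · (1 − e^(−0.04·t))/4.15
bigness = 1.65·0.000125^(65/1000) = 0.9200
boil_factor = (1 − e^(−0.04·47))/4.15 = 0.2042
U = 0.9200 · 0.2042

0.1879


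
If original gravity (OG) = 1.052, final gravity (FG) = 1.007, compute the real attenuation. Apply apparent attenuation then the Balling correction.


AA = (OG−FG)/(OG−1)·100;  RA = AA·0.8192
AA = (1.052 − 1.007)/(1.052 − 1)·100 = 86.5385
RA = 86.5385·0.8192

70.8923 %


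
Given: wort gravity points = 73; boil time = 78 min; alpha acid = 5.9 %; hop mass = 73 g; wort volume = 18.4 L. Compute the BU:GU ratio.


U = 1.65·0.000125^(GP/1000)·(1−e^(−0.04t))/4.15;  IBU = (α/100)·m·U·1000/V;  BU:GU = IBU/GP
U = 1.65·0.000125^(73/1000)·(1−e^(−0.04·78))/4.15 = 0.1972
IBU = (5.9/100)·73·0.1972·1000/18.4 = 46.1587
BU:GU = 46.1587/73

0.6323


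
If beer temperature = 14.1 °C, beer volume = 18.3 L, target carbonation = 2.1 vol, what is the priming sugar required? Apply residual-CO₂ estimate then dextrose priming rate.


residual = 14.695·(0.01821 + 0.09011·e^(−0.04·T));  sugar = (target − residual)·4.0·V
residual = 14.695·(0.01821 + 0.09011·e^(−0.04·14.1)) = 1.0210
sugar = (2.1 − 1.0210)·4.0·18.3

78.9863 g


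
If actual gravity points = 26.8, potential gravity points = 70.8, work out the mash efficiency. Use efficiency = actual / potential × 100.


efficiency = 26.8 / 70.8 × 100

37.8531 %


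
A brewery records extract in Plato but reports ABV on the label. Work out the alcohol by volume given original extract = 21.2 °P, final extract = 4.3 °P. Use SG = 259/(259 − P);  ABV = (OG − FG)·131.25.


OG = 259/(259 − 21.2) = 1.0892
FG = 259/(259 − 4.3) = 1.0169
ABV = (1.0892 − 1.0169)·131.25

9.4852 % ABV


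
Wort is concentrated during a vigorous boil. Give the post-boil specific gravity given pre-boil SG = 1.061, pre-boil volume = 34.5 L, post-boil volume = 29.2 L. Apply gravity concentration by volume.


SG_post = 1 + (SG_pre − 1)·V_pre/V_post
pts_pre = (1.061 − 1)·1000 = 61.0000
pts_post = 61.0000·34.5/29.2 = 72.0719
SG_post = 1 + 72.0719/1000

1.0721


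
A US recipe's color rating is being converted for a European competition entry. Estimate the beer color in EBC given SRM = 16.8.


EBC = SRM · 1.97
EBC = 16.8 · 1.97

33.0960 EBC


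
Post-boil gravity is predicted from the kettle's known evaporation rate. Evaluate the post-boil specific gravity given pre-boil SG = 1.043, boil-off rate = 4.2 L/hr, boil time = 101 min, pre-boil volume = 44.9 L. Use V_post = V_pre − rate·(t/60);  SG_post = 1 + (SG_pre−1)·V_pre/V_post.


V_post = 44.9 − 4.2·(101/60) = 37.8300
SG_post = 1 + (1.043 − 1)·44.9/37.8300

1.0510


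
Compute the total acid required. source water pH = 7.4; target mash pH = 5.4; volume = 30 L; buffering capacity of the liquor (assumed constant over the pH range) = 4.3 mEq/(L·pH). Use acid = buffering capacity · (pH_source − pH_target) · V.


acid = 4.3 · (7.4 − 5.4) · 30

258.0000 mEq


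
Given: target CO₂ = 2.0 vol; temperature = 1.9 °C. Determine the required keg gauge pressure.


psi = vols/(0.01821 + 0.09011·e^(−0.04·T)) − 14.695
psi = 2.0/(0.01821 + 0.09011·e^(−0.04·1.9)) − 14.695

4.9658 psi


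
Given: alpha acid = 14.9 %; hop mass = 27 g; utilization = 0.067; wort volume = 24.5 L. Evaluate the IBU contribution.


IBU = (α/100)·mass·U·1000 / V
IBU = (14.9/100)·27·0.067·1000 / 24.5

11.0017 IBU


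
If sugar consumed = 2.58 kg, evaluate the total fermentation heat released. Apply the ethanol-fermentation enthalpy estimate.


Q = m_sugar · 590 kJ/kg
Q = 2.58 · 590

1522.2000 kJ


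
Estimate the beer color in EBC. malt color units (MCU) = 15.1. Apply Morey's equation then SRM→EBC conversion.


SRM = 1.4922·MCU^0.6859;  EBC = SRM·1.97
SRM = 1.4922·15.1^0.6859 = 9.6048
EBC = 9.6048·1.97

18.9214 EBC


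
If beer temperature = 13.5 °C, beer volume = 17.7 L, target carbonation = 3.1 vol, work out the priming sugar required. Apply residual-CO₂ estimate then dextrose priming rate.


residual = 14.695·(0.01821 + 0.09011·e^(−0.04·T));  sugar = (target − residual)·4.0·V
residual = 14.695·(0.01821 + 0.09011·e^(−0.04·13.5)) = 1.0393
sugar = (3.1 − 1.0393)·4.0·17.7

145.9010 g


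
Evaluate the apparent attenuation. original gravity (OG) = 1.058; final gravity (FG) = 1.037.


AA = (OG − FG)/(OG − 1) · 100
AA = (1.058 − 1.037)/(1.058 − 1) · 100

36.2069 %


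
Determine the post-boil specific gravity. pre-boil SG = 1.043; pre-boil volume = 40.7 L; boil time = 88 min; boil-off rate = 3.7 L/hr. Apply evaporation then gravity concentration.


V_post = V_pre − rate·(t/60);  SG_post = 1 + (SG_pre−1)·V_pre/V_post
V_post = 40.7 − 3.7·(88/60) = 35.2733
SG_post = 1 + (1.043 − 1)·40.7/35.2733

1.0496


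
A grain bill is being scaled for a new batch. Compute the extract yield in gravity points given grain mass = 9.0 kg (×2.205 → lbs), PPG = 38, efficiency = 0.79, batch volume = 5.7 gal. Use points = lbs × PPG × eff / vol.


lbs = 9.0 × 2.205 = 19.8450
points = 19.8450 × 38 × 0.79 / 5.7

104.5170 points


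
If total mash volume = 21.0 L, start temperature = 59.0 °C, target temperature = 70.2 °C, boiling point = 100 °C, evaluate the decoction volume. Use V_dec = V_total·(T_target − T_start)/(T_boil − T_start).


V_dec = 21.0·(70.2 − 59.0)/(100 − 59.0)

5.7366 L


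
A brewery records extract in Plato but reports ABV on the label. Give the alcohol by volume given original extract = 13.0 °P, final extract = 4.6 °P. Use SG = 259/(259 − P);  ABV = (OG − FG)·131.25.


OG = 259/(259 − 13.0) = 1.0528
FG = 259/(259 − 4.6) = 1.0181
ABV = (1.0528 − 1.0181)·131.25

4.5627 % ABV


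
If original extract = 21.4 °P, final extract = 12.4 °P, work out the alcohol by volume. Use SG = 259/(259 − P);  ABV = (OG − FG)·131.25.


OG = 259/(259 − 21.4) = 1.0901
FG = 259/(259 − 12.4) = 1.0503
ABV = (1.0901 − 1.0503)·131.25

5.2216 % ABV
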